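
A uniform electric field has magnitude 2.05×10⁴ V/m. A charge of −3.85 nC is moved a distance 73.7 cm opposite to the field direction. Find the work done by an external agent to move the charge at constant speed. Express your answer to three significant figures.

-5.82×10⁻⁵ J

The potential change for a displacement 73.7 cm opposite to the field direction is ΔV = +Ed = 1.51×10⁴ V.
W_ext = qΔV = -5.82×10⁻⁵ J.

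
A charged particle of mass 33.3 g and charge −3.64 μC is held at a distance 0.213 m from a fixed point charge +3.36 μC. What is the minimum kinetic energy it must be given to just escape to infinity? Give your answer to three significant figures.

To just escape, total mechanical energy must reach zero at infinity: ½mv²_min + U = 0, so ½mv²_min = −U = |kQq|/r.
|U| = |kQq|/r = (8.99×10⁹ N·m²/C²)(3.36×10⁻⁶)(3.64×10⁻⁶)/(0.213) = 0.516 J.

0.516 J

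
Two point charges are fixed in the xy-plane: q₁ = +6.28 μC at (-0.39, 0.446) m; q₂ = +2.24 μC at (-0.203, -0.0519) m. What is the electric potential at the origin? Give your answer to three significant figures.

Electric potential is a scalar, so the contributions from each charge add algebraically: V = Σ kqᵢ/rᵢ.
Distances from the field point to each charge: r₁ = 0.592 m, r₂ = 0.210 m.
V = k[(6.28×10⁻⁶)/(0.592) + (2.24×10⁻⁶)/(0.210)] = 1.91×10⁵ V.

1.91×10⁵ V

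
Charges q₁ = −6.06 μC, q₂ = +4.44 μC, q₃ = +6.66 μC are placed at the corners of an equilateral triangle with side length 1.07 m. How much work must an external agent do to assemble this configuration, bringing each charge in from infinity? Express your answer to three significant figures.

-0.317 J

The work to assemble the configuration equals its total potential energy, U = Σ kqᵢqⱼ/rᵢⱼ over all pairs.
All three pair separations equal the side length, 1.07 m.
U = (-0.226) + (-0.339) + (0.248) = -0.317 J.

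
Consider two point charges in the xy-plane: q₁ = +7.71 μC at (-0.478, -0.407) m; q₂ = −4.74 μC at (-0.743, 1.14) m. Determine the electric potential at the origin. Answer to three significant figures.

The total potential is the scalar sum of each charge's contribution, V = Σ kqᵢ/rᵢ.
Distances from the field point to each charge: r₁ = 0.628 m, r₂ = 1.36 m.
V = k[(7.71×10⁻⁶)/(0.628) + (-4.74×10⁻⁶)/(1.36)] = 7.91×10⁴ V.

7.91×10⁴ V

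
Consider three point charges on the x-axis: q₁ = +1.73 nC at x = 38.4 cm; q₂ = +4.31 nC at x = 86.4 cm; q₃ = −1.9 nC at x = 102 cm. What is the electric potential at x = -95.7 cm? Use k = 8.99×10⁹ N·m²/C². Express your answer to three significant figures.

The total potential is the scalar sum of each charge's contribution, V = Σ kqᵢ/rᵢ.
Distances from the field point to each charge: r₁ = 1.34 m, r₂ = 1.82 m, r₃ = 1.98 m.
V = k[(1.73×10⁻⁹)/(1.34) + (4.31×10⁻⁹)/(1.82) + (-1.90×10⁻⁹)/(1.98)] = 24.2 V.

24.2 V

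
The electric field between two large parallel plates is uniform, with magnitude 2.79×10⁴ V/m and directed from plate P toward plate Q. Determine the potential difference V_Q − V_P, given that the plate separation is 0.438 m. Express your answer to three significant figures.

-1.22×10⁴ V

In a uniform field, potential decreases in the direction of E: ΔV = −E·d for a displacement d parallel to E.
Going from P to Q is a displacement of 0.438 m along the field, so V_Q − V_P = −Ed = -1.22×10⁴ V.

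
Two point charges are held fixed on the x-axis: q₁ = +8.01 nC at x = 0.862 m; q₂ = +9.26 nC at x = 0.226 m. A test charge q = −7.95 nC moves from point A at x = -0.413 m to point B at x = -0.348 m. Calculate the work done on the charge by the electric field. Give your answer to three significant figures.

1.41×10⁻⁷ J

The work done by the electric force is W_field = −ΔU = −q(V_B − V_A) = q(V_A − V_B).
At A: distances to the source charges are 1.27 m, 0.639 m; V_A = Σ kqᵢ/rᵢ = 187 V.
At B: distances to the source charges are 1.21 m, 0.574 m; V_B = Σ kqᵢ/rᵢ = 205 V.
ΔV = V_B − V_A = 17.8 V.
W_field = −qΔV = −(-7.95×10⁻⁹ C)(17.8 V) = 1.41×10⁻⁷ J.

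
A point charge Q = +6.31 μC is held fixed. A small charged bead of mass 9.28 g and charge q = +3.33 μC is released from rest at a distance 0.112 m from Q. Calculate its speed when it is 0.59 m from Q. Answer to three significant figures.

Only the electrostatic force acts, so mechanical energy is conserved: ½mv² = U₁ − U₂ = kQq(1/r₁ − 1/r₂).
U₁ − U₂ = (8.99×10⁹ N·m²/C²)(6.31×10⁻⁶ C)(3.33×10⁻⁶ C)(1/0.112 − 1/0.590) = 1.37 J.
v = √(2·1.37/9.28×10⁻³) = 17.2 m/s.

17.2 m/s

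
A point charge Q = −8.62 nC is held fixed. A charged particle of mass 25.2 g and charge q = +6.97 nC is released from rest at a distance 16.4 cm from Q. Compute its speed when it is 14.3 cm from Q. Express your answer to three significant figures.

Only the electrostatic force acts, so mechanical energy is conserved: ½mv² = U₁ − U₂ = kQq(1/r₁ − 1/r₂).
U₁ − U₂ = (8.99×10⁹ N·m²/C²)(-8.62×10⁻⁹ C)(6.97×10⁻⁹ C)(1/0.164 − 1/0.143) = 4.84×10⁻⁷ J.
v = √(2·4.84×10⁻⁷/0.0252) = 6.20×10⁻³ m/s.

6.20×10⁻³ m/s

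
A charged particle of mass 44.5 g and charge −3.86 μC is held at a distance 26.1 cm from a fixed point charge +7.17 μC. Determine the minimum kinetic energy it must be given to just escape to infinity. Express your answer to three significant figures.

To just escape, total mechanical energy must reach zero at infinity: ½mv²_min + U = 0, so ½mv²_min = −U = |kQq|/r.
|U| = |kQq|/r = (8.99×10⁹ N·m²/C²)(7.17×10⁻⁶)(3.86×10⁻⁶)/(0.261) = 0.953 J.

0.953 J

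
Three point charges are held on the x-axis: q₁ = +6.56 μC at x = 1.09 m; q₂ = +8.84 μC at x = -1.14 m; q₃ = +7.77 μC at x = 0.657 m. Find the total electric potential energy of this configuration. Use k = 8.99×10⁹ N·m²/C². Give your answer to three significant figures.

The work to assemble the configuration equals its total potential energy, U = Σ kqᵢqⱼ/rᵢⱼ over all pairs.
Pair separations: r₁₂ = 2.23 m, r₁₃ = 0.433 m, r₂₃ = 1.80 m.
U = (0.234) + (1.06) + (0.344) = 1.64 J.

1.64 J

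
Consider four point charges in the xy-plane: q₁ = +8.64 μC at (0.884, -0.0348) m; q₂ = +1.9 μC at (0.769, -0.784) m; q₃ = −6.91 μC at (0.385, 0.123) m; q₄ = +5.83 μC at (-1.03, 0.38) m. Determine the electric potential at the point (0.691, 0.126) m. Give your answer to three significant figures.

1.55×10⁵ V

Electric potential is a scalar, so the contributions from each charge add algebraically: V = Σ kqᵢ/rᵢ.
Distances from the field point to each charge: r₁ = 0.251 m, r₂ = 0.913 m, r₃ = 0.306 m, r₄ = 1.74 m.
V = k[(8.64×10⁻⁶)/(0.251) + (1.90×10⁻⁶)/(0.913) + (-6.91×10⁻⁶)/(0.306) + (5.83×10⁻⁶)/(1.74)] = 1.55×10⁵ V.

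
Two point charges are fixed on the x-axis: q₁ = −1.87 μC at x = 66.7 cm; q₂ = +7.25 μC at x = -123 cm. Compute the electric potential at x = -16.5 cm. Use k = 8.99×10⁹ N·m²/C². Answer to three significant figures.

4.10×10⁴ V

The total potential is the scalar sum of each charge's contribution, V = Σ kqᵢ/rᵢ.
Distances from the field point to each charge: r₁ = 0.832 m, r₂ = 1.06 m.
V = k[(-1.87×10⁻⁶)/(0.832) + (7.25×10⁻⁶)/(1.06)] = 4.10×10⁴ V.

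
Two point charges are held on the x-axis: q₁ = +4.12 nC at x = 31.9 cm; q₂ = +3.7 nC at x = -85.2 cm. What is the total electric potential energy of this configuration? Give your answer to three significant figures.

The work to assemble the configuration equals its total potential energy, U = Σ kqᵢqⱼ/rᵢⱼ over all pairs.
Pair separations: r₁₂ = 1.17 m.
U = (1.17×10⁻⁷) = 1.17×10⁻⁷ J.

1.17×10⁻⁷ J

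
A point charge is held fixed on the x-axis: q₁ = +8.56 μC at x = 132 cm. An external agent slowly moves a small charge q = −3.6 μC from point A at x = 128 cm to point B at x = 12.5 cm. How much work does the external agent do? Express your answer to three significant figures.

For quasistatic motion the external work equals the change in potential energy: W_ext = qΔV = q(V_B − V_A).
At A: distance to the source charge is 0.0400 m; V_A = kq₁/r = 1.92×10⁶ V.
At B: distance to the source charge is 1.20 m; V_B = kq₁/r = 6.44×10⁴ V.
ΔV = V_B − V_A = -1.86×10⁶ V.
W_ext = qΔV = (-3.60×10⁻⁶ C)(-1.86×10⁶ V) = 6.69 J.

6.69 J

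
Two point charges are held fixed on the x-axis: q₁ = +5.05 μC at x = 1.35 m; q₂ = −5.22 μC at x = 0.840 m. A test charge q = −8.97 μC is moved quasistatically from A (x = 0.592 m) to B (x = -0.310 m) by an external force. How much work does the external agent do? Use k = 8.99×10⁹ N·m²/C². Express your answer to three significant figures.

-1.04 J

For quasistatic motion the external work equals the change in potential energy: W_ext = qΔV = q(V_B − V_A).
At A: distances to the source charges are 0.758 m, 0.248 m; V_A = Σ kqᵢ/rᵢ = -1.29×10⁵ V.
At B: distances to the source charges are 1.66 m, 1.15 m; V_B = Σ kqᵢ/rᵢ = -1.35×10⁴ V.
ΔV = V_B − V_A = 1.16×10⁵ V.
W_ext = qΔV = (-8.97×10⁻⁶ C)(1.16×10⁵ V) = -1.04 J.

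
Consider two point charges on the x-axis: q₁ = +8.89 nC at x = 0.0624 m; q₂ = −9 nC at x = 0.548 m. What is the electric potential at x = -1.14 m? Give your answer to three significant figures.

18.5 V

Electric potential is a scalar, so the contributions from each charge add algebraically: V = Σ kqᵢ/rᵢ.
Distances from the field point to each charge: r₁ = 1.20 m, r₂ = 1.69 m.
V = k[(8.89×10⁻⁹)/(1.20) + (-9.00×10⁻⁹)/(1.69)] = 18.5 V.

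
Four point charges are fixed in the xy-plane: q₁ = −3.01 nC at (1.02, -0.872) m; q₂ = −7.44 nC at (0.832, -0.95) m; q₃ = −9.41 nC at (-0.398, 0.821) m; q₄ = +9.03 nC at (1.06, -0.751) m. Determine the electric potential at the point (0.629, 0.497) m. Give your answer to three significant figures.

Electric potential is a scalar, so the contributions from each charge add algebraically: V = Σ kqᵢ/rᵢ.
Distances from the field point to each charge: r₁ = 1.42 m, r₂ = 1.46 m, r₃ = 1.08 m, r₄ = 1.32 m.
V = k[(-3.01×10⁻⁹)/(1.42) + (-7.44×10⁻⁹)/(1.46) + (-9.41×10⁻⁹)/(1.08) + (9.03×10⁻⁹)/(1.32)] = -81.9 V.

-81.9 V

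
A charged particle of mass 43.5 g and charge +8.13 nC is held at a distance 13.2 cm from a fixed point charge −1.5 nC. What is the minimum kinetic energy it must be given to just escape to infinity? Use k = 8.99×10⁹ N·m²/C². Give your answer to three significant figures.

8.31×10⁻⁷ J

To just escape, total mechanical energy must reach zero at infinity: ½mv²_min + U = 0, so ½mv²_min = −U = |kQq|/r.
|U| = |kQq|/r = (8.99×10⁹ N·m²/C²)(1.50×10⁻⁹)(8.13×10⁻⁹)/(0.132) = 8.31×10⁻⁷ J.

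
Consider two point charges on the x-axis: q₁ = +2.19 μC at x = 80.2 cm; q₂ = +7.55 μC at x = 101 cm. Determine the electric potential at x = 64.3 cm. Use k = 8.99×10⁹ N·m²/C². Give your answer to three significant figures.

3.09×10⁵ V

The total potential is the scalar sum of each charge's contribution, V = Σ kqᵢ/rᵢ.
Distances from the field point to each charge: r₁ = 0.159 m, r₂ = 0.367 m.
V = k[(2.19×10⁻⁶)/(0.159) + (7.55×10⁻⁶)/(0.367)] = 3.09×10⁵ V.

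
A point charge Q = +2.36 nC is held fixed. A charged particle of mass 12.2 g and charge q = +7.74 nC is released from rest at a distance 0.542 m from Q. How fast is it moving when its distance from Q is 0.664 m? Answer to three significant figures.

3.02×10⁻³ m/s

Only the electrostatic force acts, so mechanical energy is conserved: ½mv² = U₁ − U₂ = kQq(1/r₁ − 1/r₂).
U₁ − U₂ = (8.99×10⁹ N·m²/C²)(2.36×10⁻⁹ C)(7.74×10⁻⁹ C)(1/0.542 − 1/0.664) = 5.57×10⁻⁸ J.
v = √(2·5.57×10⁻⁸/0.0122) = 3.02×10⁻³ m/s.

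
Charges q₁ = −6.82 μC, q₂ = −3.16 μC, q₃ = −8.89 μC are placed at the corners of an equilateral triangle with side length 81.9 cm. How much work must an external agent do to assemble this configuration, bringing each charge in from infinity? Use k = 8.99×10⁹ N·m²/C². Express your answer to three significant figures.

The work to assemble the configuration equals its total potential energy, U = Σ kqᵢqⱼ/rᵢⱼ over all pairs.
All three pair separations equal the side length, 0.819 m.
U = (0.237) + (0.666) + (0.308) = 1.21 J.

1.21 J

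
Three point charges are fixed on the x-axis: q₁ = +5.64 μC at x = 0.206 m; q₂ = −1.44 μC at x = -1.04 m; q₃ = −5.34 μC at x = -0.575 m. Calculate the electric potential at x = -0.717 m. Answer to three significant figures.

-3.23×10⁵ V

The total potential is the scalar sum of each charge's contribution, V = Σ kqᵢ/rᵢ.
Distances from the field point to each charge: r₁ = 0.923 m, r₂ = 0.323 m, r₃ = 0.142 m.
V = k[(5.64×10⁻⁶)/(0.923) + (-1.44×10⁻⁶)/(0.323) + (-5.34×10⁻⁶)/(0.142)] = -3.23×10⁵ V.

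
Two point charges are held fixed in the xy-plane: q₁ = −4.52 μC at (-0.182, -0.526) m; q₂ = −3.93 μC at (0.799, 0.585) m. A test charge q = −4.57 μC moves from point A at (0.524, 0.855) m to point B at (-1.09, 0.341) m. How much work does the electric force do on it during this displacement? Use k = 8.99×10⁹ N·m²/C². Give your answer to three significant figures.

0.306 J

The work done by the electric force is W_field = −ΔU = −q(V_B − V_A) = q(V_A − V_B).
At A: distances to the source charges are 1.55 m, 0.385 m; V_A = Σ kqᵢ/rᵢ = -1.18×10⁵ V.
At B: distances to the source charges are 1.26 m, 1.90 m; V_B = Σ kqᵢ/rᵢ = -5.09×10⁴ V.
ΔV = V_B − V_A = 6.70×10⁴ V.
W_field = −qΔV = −(-4.57×10⁻⁶ C)(6.70×10⁴ V) = 0.306 J.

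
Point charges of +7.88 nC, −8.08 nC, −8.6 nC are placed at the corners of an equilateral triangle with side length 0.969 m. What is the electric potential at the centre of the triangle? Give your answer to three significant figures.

The total potential is the scalar sum of each charge's contribution, V = Σ kqᵢ/rᵢ.
The distance from each vertex to the centroid is a/√3 = 0.559 m.
V = k[(7.88×10⁻⁹)/(0.559) + (-8.08×10⁻⁹)/(0.559) + (-8.60×10⁻⁹)/(0.559)] = -141 V.

-141 V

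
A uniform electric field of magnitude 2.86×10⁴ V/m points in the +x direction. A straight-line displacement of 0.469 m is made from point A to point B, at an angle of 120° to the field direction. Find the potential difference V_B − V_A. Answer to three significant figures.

6710 V

Only the component of displacement along E changes the potential: ΔV = −E·d·cosθ.
ΔV = −(2.86×10⁴ V/m)(0.469 m)cos120° = 6710 V.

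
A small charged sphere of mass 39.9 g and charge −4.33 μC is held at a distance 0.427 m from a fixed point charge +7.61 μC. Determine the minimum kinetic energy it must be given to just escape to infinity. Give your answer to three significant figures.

To just escape, total mechanical energy must reach zero at infinity: ½mv²_min + U = 0, so ½mv²_min = −U = |kQq|/r.
|U| = |kQq|/r = (8.99×10⁹ N·m²/C²)(7.61×10⁻⁶)(4.33×10⁻⁶)/(0.427) = 0.694 J.

0.694 J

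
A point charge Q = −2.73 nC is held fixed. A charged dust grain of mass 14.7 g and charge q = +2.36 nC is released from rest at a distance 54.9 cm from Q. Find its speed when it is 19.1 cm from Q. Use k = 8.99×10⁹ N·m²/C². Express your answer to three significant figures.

5.19×10⁻³ m/s

Only the electrostatic force acts, so mechanical energy is conserved: ½mv² = U₁ − U₂ = kQq(1/r₁ − 1/r₂).
U₁ − U₂ = (8.99×10⁹ N·m²/C²)(-2.73×10⁻⁹ C)(2.36×10⁻⁹ C)(1/0.549 − 1/0.191) = 1.98×10⁻⁷ J.
v = √(2·1.98×10⁻⁷/0.0147) = 5.19×10⁻³ m/s.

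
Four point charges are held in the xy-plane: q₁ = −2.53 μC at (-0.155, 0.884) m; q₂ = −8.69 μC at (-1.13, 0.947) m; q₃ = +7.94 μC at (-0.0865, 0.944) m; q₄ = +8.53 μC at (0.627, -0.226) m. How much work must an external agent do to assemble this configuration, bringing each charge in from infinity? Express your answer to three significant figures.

The work to assemble the configuration equals its total potential energy, U = Σ kqᵢqⱼ/rᵢⱼ over all pairs.
Pair separations: r₁₂ = 0.977 m, r₁₃ = 0.0911 m, r₁₄ = 1.36 m, r₂₃ = 1.04 m, r₂₄ = 2.11 m, r₃₄ = 1.37 m.
Summing all 6 pair terms gives U = -2.39 J.

-2.39 J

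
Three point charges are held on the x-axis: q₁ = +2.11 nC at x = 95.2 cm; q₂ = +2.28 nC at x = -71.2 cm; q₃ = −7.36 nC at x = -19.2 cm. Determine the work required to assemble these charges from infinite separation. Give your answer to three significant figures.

The work to assemble the configuration equals its total potential energy, U = Σ kqᵢqⱼ/rᵢⱼ over all pairs.
Pair separations: r₁₂ = 1.66 m, r₁₃ = 1.14 m, r₂₃ = 0.520 m.
U = (2.60×10⁻⁸) + (-1.22×10⁻⁷) + (-2.90×10⁻⁷) = -3.86×10⁻⁷ J.

-3.86×10⁻⁷ J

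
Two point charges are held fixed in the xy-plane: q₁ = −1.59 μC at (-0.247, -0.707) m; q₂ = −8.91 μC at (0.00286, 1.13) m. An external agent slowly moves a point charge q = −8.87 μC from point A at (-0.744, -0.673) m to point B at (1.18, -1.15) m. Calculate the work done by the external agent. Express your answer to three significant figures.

-0.257 J

For quasistatic motion the external work equals the change in potential energy: W_ext = qΔV = q(V_B − V_A).
At A: distances to the source charges are 0.498 m, 1.95 m; V_A = Σ kqᵢ/rᵢ = -6.97×10⁴ V.
At B: distances to the source charges are 1.49 m, 2.57 m; V_B = Σ kqᵢ/rᵢ = -4.08×10⁴ V.
ΔV = V_B − V_A = 2.90×10⁴ V.
W_ext = qΔV = (-8.87×10⁻⁶ C)(2.90×10⁴ V) = -0.257 J.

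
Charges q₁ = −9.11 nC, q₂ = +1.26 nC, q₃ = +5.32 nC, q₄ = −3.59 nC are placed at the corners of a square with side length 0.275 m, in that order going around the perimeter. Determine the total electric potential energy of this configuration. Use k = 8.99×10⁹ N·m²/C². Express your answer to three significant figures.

The work to assemble the configuration equals its total potential energy, U = Σ kqᵢqⱼ/rᵢⱼ over all pairs.
The four side pairs have separation 0.275 m and the two diagonal pairs 0.389 m.
Summing all 6 pair terms gives U = -9.36×10⁻⁷ J.

-9.36×10⁻⁷ J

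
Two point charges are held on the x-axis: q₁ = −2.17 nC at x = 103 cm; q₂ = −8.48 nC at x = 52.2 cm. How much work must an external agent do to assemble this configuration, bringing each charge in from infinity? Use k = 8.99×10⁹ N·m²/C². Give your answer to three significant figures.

The work to assemble the configuration equals its total potential energy, U = Σ kqᵢqⱼ/rᵢⱼ over all pairs.
Pair separations: r₁₂ = 0.508 m.
U = (3.26×10⁻⁷) = 3.26×10⁻⁷ J.

3.26×10⁻⁷ J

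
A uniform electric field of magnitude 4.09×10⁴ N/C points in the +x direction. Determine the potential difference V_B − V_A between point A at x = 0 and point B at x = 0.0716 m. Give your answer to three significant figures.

-2930 V

In a uniform field, potential decreases in the direction of E: V_B − V_A = −E·Δx.
V_B − V_A = −(4.09×10⁴ V/m)(0.0716 m) = -2930 V.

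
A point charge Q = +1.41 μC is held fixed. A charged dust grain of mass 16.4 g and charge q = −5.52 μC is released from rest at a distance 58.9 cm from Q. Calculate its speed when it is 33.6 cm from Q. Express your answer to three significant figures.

Only the electrostatic force acts, so mechanical energy is conserved: ½mv² = U₁ − U₂ = kQq(1/r₁ − 1/r₂).
U₁ − U₂ = (8.99×10⁹ N·m²/C²)(1.41×10⁻⁶ C)(-5.52×10⁻⁶ C)(1/0.589 − 1/0.336) = 0.0895 J.
v = √(2·0.0895/0.0164) = 3.30 m/s.

3.30 m/s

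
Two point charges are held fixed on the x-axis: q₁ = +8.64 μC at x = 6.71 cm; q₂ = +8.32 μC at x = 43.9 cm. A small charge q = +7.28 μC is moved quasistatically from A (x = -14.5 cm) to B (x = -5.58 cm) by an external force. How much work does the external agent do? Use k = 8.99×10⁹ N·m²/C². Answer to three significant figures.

For quasistatic motion the external work equals the change in potential energy: W_ext = qΔV = q(V_B − V_A).
At A: distances to the source charges are 0.212 m, 0.584 m; V_A = Σ kqᵢ/rᵢ = 4.94×10⁵ V.
At B: distances to the source charges are 0.123 m, 0.495 m; V_B = Σ kqᵢ/rᵢ = 7.83×10⁵ V.
ΔV = V_B − V_A = 2.89×10⁵ V.
W_ext = qΔV = (7.28×10⁻⁶ C)(2.89×10⁵ V) = 2.10 J.

2.10 J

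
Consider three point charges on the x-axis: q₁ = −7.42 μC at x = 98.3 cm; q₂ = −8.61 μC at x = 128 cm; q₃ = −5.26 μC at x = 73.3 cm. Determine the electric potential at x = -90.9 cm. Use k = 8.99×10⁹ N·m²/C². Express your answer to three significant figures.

The total potential is the scalar sum of each charge's contribution, V = Σ kqᵢ/rᵢ.
Distances from the field point to each charge: r₁ = 1.89 m, r₂ = 2.19 m, r₃ = 1.64 m.
V = k[(-7.42×10⁻⁶)/(1.89) + (-8.61×10⁻⁶)/(2.19) + (-5.26×10⁻⁶)/(1.64)] = -9.94×10⁴ V.

-9.94×10⁴ V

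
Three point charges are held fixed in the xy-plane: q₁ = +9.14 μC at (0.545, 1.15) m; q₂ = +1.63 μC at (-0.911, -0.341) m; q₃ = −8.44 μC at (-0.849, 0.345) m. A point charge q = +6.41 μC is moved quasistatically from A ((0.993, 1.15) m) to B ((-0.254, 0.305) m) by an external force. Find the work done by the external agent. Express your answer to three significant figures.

-1.23 J

For quasistatic motion the external work equals the change in potential energy: W_ext = qΔV = q(V_B − V_A).
At A: distances to the source charges are 0.448 m, 2.42 m, 2.01 m; V_A = Σ kqᵢ/rᵢ = 1.52×10⁵ V.
At B: distances to the source charges are 1.16 m, 0.921 m, 0.596 m; V_B = Σ kqᵢ/rᵢ = -4.07×10⁴ V.
ΔV = V_B − V_A = -1.92×10⁵ V.
W_ext = qΔV = (6.41×10⁻⁶ C)(-1.92×10⁵ V) = -1.23 J.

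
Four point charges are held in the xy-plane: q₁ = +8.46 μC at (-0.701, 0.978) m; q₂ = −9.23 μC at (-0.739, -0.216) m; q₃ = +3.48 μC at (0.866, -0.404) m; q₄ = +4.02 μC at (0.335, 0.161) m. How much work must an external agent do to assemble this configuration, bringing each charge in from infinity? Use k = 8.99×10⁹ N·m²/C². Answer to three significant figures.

The work to assemble the configuration equals its total potential energy, U = Σ kqᵢqⱼ/rᵢⱼ over all pairs.
Pair separations: r₁₂ = 1.19 m, r₁₃ = 2.09 m, r₁₄ = 1.32 m, r₂₃ = 1.62 m, r₂₄ = 1.14 m, r₃₄ = 0.775 m.
Summing all 6 pair terms gives U = -0.539 J.

-0.539 J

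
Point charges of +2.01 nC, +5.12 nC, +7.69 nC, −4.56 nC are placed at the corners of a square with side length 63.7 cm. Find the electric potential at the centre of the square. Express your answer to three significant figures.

205 V

The total potential is the scalar sum of each charge's contribution, V = Σ kqᵢ/rᵢ.
The distance from each corner to the centre is a√2/2 = 0.450 m.
V = k[(2.01×10⁻⁹)/(0.450) + (5.12×10⁻⁹)/(0.450) + (7.69×10⁻⁹)/(0.450) + (-4.56×10⁻⁹)/(0.450)] = 205 V.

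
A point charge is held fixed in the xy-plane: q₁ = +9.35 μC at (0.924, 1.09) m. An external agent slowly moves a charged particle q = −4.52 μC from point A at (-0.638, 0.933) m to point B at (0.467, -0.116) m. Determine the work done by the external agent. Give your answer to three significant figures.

-0.0526 J

For quasistatic motion the external work equals the change in potential energy: W_ext = qΔV = q(V_B − V_A).
At A: distance to the source charge is 1.57 m; V_A = kq₁/r = 5.35×10⁴ V.
At B: distance to the source charge is 1.29 m; V_B = kq₁/r = 6.52×10⁴ V.
ΔV = V_B − V_A = 1.16×10⁴ V.
W_ext = qΔV = (-4.52×10⁻⁶ C)(1.16×10⁴ V) = -0.0526 J.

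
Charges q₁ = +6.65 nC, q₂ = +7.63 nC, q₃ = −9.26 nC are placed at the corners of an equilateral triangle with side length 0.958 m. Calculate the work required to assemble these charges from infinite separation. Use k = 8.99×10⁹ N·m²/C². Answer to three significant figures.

The assembly work is the sum of pairwise potential energies, U = Σ_{i<j} kqᵢqⱼ/rᵢⱼ.
All three pair separations equal the side length, 0.958 m.
U = (4.76×10⁻⁷) + (-5.78×10⁻⁷) + (-6.63×10⁻⁷) = -7.65×10⁻⁷ J.

-7.65×10⁻⁷ J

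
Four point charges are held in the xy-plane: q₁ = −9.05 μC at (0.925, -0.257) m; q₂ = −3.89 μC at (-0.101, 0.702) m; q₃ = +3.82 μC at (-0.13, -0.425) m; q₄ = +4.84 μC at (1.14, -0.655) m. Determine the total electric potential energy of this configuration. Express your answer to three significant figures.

-1.02 J

The work to assemble the configuration equals its total potential energy, U = Σ kqᵢqⱼ/rᵢⱼ over all pairs.
Pair separations: r₁₂ = 1.40 m, r₁₃ = 1.07 m, r₁₄ = 0.452 m, r₂₃ = 1.13 m, r₂₄ = 1.84 m, r₃₄ = 1.29 m.
Summing all 6 pair terms gives U = -1.02 J.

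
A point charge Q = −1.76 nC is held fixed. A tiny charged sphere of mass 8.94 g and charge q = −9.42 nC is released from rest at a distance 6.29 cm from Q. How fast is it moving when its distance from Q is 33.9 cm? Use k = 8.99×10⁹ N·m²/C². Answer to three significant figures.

Only the electrostatic force acts, so mechanical energy is conserved: ½mv² = U₁ − U₂ = kQq(1/r₁ − 1/r₂).
U₁ − U₂ = (8.99×10⁹ N·m²/C²)(-1.76×10⁻⁹ C)(-9.42×10⁻⁹ C)(1/0.0629 − 1/0.339) = 1.93×10⁻⁶ J.
v = √(2·1.93×10⁻⁶/8.94×10⁻³) = 0.0208 m/s.

0.0208 m/s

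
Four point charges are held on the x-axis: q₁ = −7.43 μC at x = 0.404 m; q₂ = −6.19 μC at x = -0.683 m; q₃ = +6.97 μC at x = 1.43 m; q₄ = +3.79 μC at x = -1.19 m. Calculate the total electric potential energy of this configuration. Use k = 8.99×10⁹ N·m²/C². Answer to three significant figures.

The assembly work is the sum of pairwise potential energies, U = Σ_{i<j} kqᵢqⱼ/rᵢⱼ.
Pair separations: r₁₂ = 1.09 m, r₁₃ = 1.03 m, r₁₄ = 1.59 m, r₂₃ = 2.11 m, r₂₄ = 0.507 m, r₃₄ = 2.62 m.
Summing all 6 pair terms gives U = -0.741 J.

-0.741 J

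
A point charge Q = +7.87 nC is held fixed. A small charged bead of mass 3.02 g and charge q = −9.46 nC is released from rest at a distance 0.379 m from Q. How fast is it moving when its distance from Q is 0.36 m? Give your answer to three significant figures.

7.86×10⁻³ m/s

Only the electrostatic force acts, so mechanical energy is conserved: ½mv² = U₁ − U₂ = kQq(1/r₁ − 1/r₂).
U₁ − U₂ = (8.99×10⁹ N·m²/C²)(7.87×10⁻⁹ C)(-9.46×10⁻⁹ C)(1/0.379 − 1/0.360) = 9.32×10⁻⁸ J.
v = √(2·9.32×10⁻⁸/3.02×10⁻³) = 7.86×10⁻³ m/s.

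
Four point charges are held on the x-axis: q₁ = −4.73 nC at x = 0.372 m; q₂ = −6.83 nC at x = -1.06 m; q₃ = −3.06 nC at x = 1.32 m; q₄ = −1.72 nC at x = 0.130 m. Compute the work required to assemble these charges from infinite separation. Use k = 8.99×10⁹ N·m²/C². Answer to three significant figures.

The assembly work is the sum of pairwise potential energies, U = Σ_{i<j} kqᵢqⱼ/rᵢⱼ.
Pair separations: r₁₂ = 1.43 m, r₁₃ = 0.948 m, r₁₄ = 0.242 m, r₂₃ = 2.38 m, r₂₄ = 1.19 m, r₃₄ = 1.19 m.
Summing all 6 pair terms gives U = 8.50×10⁻⁷ J.

8.50×10⁻⁷ J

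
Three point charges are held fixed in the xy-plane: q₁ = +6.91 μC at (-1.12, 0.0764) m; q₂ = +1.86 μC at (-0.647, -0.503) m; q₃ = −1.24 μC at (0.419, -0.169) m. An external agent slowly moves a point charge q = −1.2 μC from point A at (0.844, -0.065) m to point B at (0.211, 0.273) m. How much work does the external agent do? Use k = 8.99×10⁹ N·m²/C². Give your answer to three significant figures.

For quasistatic motion the external work equals the change in potential energy: W_ext = qΔV = q(V_B − V_A).
At A: distances to the source charges are 1.97 m, 1.55 m, 0.438 m; V_A = Σ kqᵢ/rᵢ = 1.68×10⁴ V.
At B: distances to the source charges are 1.35 m, 1.16 m, 0.488 m; V_B = Σ kqᵢ/rᵢ = 3.78×10⁴ V.
ΔV = V_B − V_A = 2.10×10⁴ V.
W_ext = qΔV = (-1.20×10⁻⁶ C)(2.10×10⁴ V) = -0.0252 J.

-0.0252 J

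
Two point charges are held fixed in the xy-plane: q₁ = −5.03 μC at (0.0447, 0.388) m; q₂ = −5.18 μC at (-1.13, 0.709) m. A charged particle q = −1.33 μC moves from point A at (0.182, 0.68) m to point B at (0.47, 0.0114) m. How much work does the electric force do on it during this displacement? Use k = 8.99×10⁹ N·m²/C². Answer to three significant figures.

The work done by the electric force is W_field = −ΔU = −q(V_B − V_A) = q(V_A − V_B).
At A: distances to the source charges are 0.323 m, 1.31 m; V_A = Σ kqᵢ/rᵢ = -1.76×10⁵ V.
At B: distances to the source charges are 0.568 m, 1.75 m; V_B = Σ kqᵢ/rᵢ = -1.06×10⁵ V.
ΔV = V_B − V_A = 6.93×10⁴ V.
W_field = −qΔV = −(-1.33×10⁻⁶ C)(6.93×10⁴ V) = 0.0922 J.

0.0922 J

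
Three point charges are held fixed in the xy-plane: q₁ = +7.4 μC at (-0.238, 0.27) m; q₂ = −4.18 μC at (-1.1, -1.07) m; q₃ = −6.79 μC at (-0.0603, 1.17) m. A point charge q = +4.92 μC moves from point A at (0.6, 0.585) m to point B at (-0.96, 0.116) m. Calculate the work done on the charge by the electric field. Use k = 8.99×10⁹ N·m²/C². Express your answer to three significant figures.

The work done by the electric force is W_field = −ΔU = −q(V_B − V_A) = q(V_A − V_B).
At A: distances to the source charges are 0.895 m, 2.37 m, 0.882 m; V_A = Σ kqᵢ/rᵢ = -1.07×10⁴ V.
At B: distances to the source charges are 0.738 m, 1.19 m, 1.39 m; V_B = Σ kqᵢ/rᵢ = 1.46×10⁴ V.
ΔV = V_B − V_A = 2.53×10⁴ V.
W_field = −qΔV = −(4.92×10⁻⁶ C)(2.53×10⁴ V) = -0.125 J.

-0.125 J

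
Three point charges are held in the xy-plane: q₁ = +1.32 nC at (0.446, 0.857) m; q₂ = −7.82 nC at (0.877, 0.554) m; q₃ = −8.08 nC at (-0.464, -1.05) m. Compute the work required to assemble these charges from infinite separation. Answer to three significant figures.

The work to assemble the configuration equals its total potential energy, U = Σ kqᵢqⱼ/rᵢⱼ over all pairs.
Pair separations: r₁₂ = 0.527 m, r₁₃ = 2.11 m, r₂₃ = 2.09 m.
U = (-1.76×10⁻⁷) + (-4.54×10⁻⁸) + (2.72×10⁻⁷) = 5.02×10⁻⁸ J.

5.02×10⁻⁸ J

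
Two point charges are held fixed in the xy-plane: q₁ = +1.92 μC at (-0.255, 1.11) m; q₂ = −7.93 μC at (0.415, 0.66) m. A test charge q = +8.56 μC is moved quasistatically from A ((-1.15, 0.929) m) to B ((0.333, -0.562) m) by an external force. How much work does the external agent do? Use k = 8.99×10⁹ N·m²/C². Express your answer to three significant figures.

For quasistatic motion the external work equals the change in potential energy: W_ext = qΔV = q(V_B − V_A).
At A: distances to the source charges are 0.913 m, 1.59 m; V_A = Σ kqᵢ/rᵢ = -2.60×10⁴ V.
At B: distances to the source charges are 1.77 m, 1.22 m; V_B = Σ kqᵢ/rᵢ = -4.85×10⁴ V.
ΔV = V_B − V_A = -2.25×10⁴ V.
W_ext = qΔV = (8.56×10⁻⁶ C)(-2.25×10⁴ V) = -0.192 J.

-0.192 J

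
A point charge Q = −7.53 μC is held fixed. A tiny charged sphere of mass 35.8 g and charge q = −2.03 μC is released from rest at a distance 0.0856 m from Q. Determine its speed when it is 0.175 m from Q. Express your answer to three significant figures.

Only the electrostatic force acts, so mechanical energy is conserved: ½mv² = U₁ − U₂ = kQq(1/r₁ − 1/r₂).
U₁ − U₂ = (8.99×10⁹ N·m²/C²)(-7.53×10⁻⁶ C)(-2.03×10⁻⁶ C)(1/0.0856 − 1/0.175) = 0.820 J.
v = √(2·0.820/0.0358) = 6.77 m/s.

6.77 m/s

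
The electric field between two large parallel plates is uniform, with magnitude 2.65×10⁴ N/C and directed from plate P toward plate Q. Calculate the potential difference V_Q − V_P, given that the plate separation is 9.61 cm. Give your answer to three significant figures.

In a uniform field, potential decreases in the direction of E: ΔV = −E·d for a displacement d parallel to E.
Going from P to Q is a displacement of 9.61 cm along the field, so V_Q − V_P = −Ed = -2550 V.

-2550 V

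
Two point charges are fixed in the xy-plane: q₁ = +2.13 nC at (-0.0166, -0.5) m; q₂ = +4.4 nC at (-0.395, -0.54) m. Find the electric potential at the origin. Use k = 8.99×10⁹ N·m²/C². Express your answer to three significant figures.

The total potential is the scalar sum of each charge's contribution, V = Σ kqᵢ/rᵢ.
Distances from the field point to each charge: r₁ = 0.500 m, r₂ = 0.669 m.
V = k[(2.13×10⁻⁹)/(0.500) + (4.40×10⁻⁹)/(0.669)] = 97.4 V.

97.4 V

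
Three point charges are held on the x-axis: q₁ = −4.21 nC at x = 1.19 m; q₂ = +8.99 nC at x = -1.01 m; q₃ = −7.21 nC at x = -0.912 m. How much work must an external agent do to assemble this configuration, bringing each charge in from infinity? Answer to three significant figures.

The work to assemble the configuration equals its total potential energy, U = Σ kqᵢqⱼ/rᵢⱼ over all pairs.
Pair separations: r₁₂ = 2.20 m, r₁₃ = 2.10 m, r₂₃ = 0.0980 m.
U = (-1.55×10⁻⁷) + (1.30×10⁻⁷) + (-5.95×10⁻⁶) = -5.97×10⁻⁶ J.

-5.97×10⁻⁶ J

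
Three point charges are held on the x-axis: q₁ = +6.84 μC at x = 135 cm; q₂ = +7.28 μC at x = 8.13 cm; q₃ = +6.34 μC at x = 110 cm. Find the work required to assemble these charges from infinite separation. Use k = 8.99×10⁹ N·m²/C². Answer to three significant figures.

2.32 J

The assembly work is the sum of pairwise potential energies, U = Σ_{i<j} kqᵢqⱼ/rᵢⱼ.
Pair separations: r₁₂ = 1.27 m, r₁₃ = 0.250 m, r₂₃ = 1.02 m.
U = (0.353) + (1.56) + (0.407) = 2.32 J.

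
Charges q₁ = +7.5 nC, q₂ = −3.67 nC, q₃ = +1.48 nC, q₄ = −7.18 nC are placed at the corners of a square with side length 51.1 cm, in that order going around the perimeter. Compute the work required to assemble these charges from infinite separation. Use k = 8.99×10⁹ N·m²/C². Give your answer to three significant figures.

-1.25×10⁻⁶ J

The work to assemble the configuration equals its total potential energy, U = Σ kqᵢqⱼ/rᵢⱼ over all pairs.
The four side pairs have separation 0.511 m and the two diagonal pairs 0.723 m.
Summing all 6 pair terms gives U = -1.25×10⁻⁶ J.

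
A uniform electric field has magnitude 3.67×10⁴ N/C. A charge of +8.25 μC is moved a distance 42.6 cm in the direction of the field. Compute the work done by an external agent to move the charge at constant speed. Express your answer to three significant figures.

The potential change for a displacement 42.6 cm in the direction of the field is ΔV = −Ed = -1.56×10⁴ V.
W_ext = qΔV = -0.129 J.

-0.129 J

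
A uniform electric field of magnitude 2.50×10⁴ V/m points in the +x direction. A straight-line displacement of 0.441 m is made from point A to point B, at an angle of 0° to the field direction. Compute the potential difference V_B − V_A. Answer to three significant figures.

Only the component of displacement along E changes the potential: ΔV = −E·d·cosθ.
ΔV = −(2.50×10⁴ V/m)(0.441 m)cos0° = -1.10×10⁴ V.

-1.10×10⁴ V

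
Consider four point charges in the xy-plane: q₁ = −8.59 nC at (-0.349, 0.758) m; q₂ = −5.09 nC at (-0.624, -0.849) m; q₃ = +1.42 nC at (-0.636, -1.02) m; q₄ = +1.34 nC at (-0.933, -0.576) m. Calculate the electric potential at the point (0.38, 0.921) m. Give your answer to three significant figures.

Electric potential is a scalar, so the contributions from each charge add algebraically: V = Σ kqᵢ/rᵢ.
Distances from the field point to each charge: r₁ = 0.747 m, r₂ = 2.03 m, r₃ = 2.19 m, r₄ = 1.99 m.
V = k[(-8.59×10⁻⁹)/(0.747) + (-5.09×10⁻⁹)/(2.03) + (1.42×10⁻⁹)/(2.19) + (1.34×10⁻⁹)/(1.99)] = -114 V.

-114 V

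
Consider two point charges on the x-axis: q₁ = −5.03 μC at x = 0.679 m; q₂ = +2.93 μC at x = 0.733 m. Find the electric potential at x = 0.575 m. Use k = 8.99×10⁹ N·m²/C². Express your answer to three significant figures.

-2.68×10⁵ V

The total potential is the scalar sum of each charge's contribution, V = Σ kqᵢ/rᵢ.
Distances from the field point to each charge: r₁ = 0.104 m, r₂ = 0.158 m.
V = k[(-5.03×10⁻⁶)/(0.104) + (2.93×10⁻⁶)/(0.158)] = -2.68×10⁵ V.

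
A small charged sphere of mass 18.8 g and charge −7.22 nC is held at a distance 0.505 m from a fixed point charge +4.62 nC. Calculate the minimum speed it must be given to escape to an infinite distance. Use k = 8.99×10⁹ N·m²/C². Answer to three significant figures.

7.95×10⁻³ m/s

To just escape, total mechanical energy must reach zero at infinity: ½mv²_min + U = 0, so ½mv²_min = −U = |kQq|/r.
|U| = |kQq|/r = (8.99×10⁹ N·m²/C²)(4.62×10⁻⁹)(7.22×10⁻⁹)/(0.505) = 5.94×10⁻⁷ J.
v_min = √(2|U|/m) = √(2·5.94×10⁻⁷/0.0188) = 7.95×10⁻³ m/s.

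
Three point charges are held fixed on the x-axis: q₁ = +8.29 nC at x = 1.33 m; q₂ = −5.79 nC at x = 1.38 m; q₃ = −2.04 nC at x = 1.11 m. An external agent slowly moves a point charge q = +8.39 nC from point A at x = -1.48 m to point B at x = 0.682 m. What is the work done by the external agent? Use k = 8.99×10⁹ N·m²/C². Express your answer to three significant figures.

For quasistatic motion the external work equals the change in potential energy: W_ext = qΔV = q(V_B − V_A).
At A: distances to the source charges are 2.81 m, 2.86 m, 2.59 m; V_A = Σ kqᵢ/rᵢ = 1.24 V.
At B: distances to the source charges are 0.648 m, 0.698 m, 0.428 m; V_B = Σ kqᵢ/rᵢ = -2.41 V.
ΔV = V_B − V_A = -3.65 V.
W_ext = qΔV = (8.39×10⁻⁹ C)(-3.65 V) = -3.06×10⁻⁸ J.

-3.06×10⁻⁸ J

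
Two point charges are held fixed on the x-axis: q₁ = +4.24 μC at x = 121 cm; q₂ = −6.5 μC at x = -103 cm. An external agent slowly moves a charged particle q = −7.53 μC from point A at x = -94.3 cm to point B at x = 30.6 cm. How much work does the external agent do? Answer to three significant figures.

For quasistatic motion the external work equals the change in potential energy: W_ext = qΔV = q(V_B − V_A).
At A: distances to the source charges are 2.15 m, 0.0870 m; V_A = Σ kqᵢ/rᵢ = -6.54×10⁵ V.
At B: distances to the source charges are 0.904 m, 1.34 m; V_B = Σ kqᵢ/rᵢ = -1570 V.
ΔV = V_B − V_A = 6.52×10⁵ V.
W_ext = qΔV = (-7.53×10⁻⁶ C)(6.52×10⁵ V) = -4.91 J.

-4.91 J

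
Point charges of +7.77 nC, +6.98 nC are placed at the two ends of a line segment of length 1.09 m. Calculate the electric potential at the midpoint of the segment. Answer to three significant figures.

Electric potential is a scalar, so the contributions from each charge add algebraically: V = Σ kqᵢ/rᵢ.
Each charge is 0.545 m from the midpoint.
V = k[(7.77×10⁻⁹)/(0.545) + (6.98×10⁻⁹)/(0.545)] = 243 V.

243 V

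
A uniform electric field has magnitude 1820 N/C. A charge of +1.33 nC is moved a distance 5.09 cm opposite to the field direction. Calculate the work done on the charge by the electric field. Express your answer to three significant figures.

The potential change for a displacement 5.09 cm opposite to the field direction is ΔV = +Ed = 92.6 V.
W_field = −qΔV = -1.23×10⁻⁷ J.

-1.23×10⁻⁷ J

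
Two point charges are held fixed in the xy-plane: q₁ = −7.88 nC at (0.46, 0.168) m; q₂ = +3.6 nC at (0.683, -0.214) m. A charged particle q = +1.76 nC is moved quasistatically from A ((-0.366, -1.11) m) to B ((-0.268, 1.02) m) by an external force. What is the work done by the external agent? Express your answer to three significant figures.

-3.40×10⁻⁸ J

For quasistatic motion the external work equals the change in potential energy: W_ext = qΔV = q(V_B − V_A).
At A: distances to the source charges are 1.52 m, 1.38 m; V_A = Σ kqᵢ/rᵢ = -23.1 V.
At B: distances to the source charges are 1.12 m, 1.56 m; V_B = Σ kqᵢ/rᵢ = -42.4 V.
ΔV = V_B − V_A = -19.3 V.
W_ext = qΔV = (1.76×10⁻⁹ C)(-19.3 V) = -3.40×10⁻⁸ J.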